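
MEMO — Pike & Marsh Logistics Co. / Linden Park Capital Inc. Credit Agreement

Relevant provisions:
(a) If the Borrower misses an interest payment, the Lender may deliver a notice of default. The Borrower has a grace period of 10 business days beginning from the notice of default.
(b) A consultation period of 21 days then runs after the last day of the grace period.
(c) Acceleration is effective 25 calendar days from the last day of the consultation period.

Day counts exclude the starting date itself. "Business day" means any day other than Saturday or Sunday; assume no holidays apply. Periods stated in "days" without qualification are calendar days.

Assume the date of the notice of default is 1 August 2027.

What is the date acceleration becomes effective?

The last day of the grace period: 10 business days after Sunday, 1 August 2027, skipping weekends — Aug 2, Aug 3, Aug 4, Aug 5, Aug 6, Aug 9, Aug 10, Aug 11, Aug 12, Aug 13 — lands on Friday, 13 August 2027.
The last day of the consultation period: 13 August 2027 + 21 days = 3 September 2027.
The date acceleration becomes effective: 25 calendar days after 3 September 2027 is 28 September 2027.

28 September 2027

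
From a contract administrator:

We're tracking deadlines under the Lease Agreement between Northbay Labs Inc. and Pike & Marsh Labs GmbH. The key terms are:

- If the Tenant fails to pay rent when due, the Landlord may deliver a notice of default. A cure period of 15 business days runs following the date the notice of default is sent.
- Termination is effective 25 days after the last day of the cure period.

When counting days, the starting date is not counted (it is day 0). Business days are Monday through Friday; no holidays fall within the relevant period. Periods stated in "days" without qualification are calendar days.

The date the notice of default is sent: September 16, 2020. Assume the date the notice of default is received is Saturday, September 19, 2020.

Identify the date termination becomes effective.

From Wednesday, September 16, 2020, 15 business days (Sep 17, Sep 18, Sep 21, Sep 22, …, Oct 5, Oct 6, Oct 7, skipping weekends) brings us to Wednesday, October 7, 2020, which is the last day of the cure period.
The date termination becomes effective: 25 calendar days after October 7, 2020 is November 1, 2020.

November 1, 2020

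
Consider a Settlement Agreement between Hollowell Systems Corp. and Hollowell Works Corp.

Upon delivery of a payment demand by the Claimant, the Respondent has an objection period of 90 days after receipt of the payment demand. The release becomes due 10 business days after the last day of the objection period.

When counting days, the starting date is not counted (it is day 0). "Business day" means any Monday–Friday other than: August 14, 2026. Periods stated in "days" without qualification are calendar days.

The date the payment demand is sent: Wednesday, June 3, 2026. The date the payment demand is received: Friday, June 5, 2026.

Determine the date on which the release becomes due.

Adding 90 calendar days to June 5, 2026 gives September 3, 2026, which is the last day of the objection period.
The date on which the release becomes due: 10 business days after Thursday, September 3, 2026, skipping weekends — Sep 4, Sep 7, Sep 8, Sep 9, Sep 10, Sep 11, Sep 14, Sep 15, Sep 16, Sep 17 — lands on Thursday, September 17, 2026.

September 17, 2026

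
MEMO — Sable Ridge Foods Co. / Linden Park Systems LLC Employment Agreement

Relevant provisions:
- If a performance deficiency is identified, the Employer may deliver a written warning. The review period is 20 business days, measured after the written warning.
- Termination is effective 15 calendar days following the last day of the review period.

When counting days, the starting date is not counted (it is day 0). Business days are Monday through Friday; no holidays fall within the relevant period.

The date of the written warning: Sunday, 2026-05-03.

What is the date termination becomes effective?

From Sunday, 2026-05-03, 20 business days (May 4, May 5, May 6, May 7, …, May 27, May 28, May 29, skipping weekends) brings us to Friday, 2026-05-29, which is the last day of the review period.
The date termination becomes effective: 2026-05-29 + 15 days = 2026-06-13.

2026-06-13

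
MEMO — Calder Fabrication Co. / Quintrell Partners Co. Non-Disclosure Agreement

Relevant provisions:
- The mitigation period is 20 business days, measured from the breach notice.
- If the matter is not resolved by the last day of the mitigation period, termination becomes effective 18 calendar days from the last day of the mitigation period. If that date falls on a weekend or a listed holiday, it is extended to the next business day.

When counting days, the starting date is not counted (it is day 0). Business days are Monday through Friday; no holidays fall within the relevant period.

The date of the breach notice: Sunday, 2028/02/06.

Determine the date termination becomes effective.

The last day of the mitigation period: counting 20 business days from Sunday, 2028/02/06 (Feb 7, Feb 8, Feb 9, Feb 10, …, Mar 1, Mar 2, Mar 3, skipping weekends) reaches Friday, 2028/03/03.
Adding 18 calendar days to 2028/03/03 gives 2028/03/21, which is the date termination becomes effective. 2028/03/21 is a Tuesday, so no roll-forward applies.

2028/03/21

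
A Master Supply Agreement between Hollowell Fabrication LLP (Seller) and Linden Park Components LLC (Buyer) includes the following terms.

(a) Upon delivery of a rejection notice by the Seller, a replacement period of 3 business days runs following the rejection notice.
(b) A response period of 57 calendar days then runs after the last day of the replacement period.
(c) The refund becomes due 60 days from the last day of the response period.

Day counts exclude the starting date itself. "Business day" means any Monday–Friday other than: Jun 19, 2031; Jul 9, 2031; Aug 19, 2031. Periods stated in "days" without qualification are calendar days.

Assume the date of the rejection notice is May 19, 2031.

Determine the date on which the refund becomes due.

Sep 16, 2031

The last day of the replacement period: counting 3 business days from Monday, May 19, 2031 (May 20, May 21, May 22, skipping weekends) reaches Thursday, May 22, 2031.
The last day of the response period: May 22, 2031 + 57 days = Jul 18, 2031.
The date on which the refund becomes due: 60 calendar days after Jul 18, 2031 is Sep 16, 2031.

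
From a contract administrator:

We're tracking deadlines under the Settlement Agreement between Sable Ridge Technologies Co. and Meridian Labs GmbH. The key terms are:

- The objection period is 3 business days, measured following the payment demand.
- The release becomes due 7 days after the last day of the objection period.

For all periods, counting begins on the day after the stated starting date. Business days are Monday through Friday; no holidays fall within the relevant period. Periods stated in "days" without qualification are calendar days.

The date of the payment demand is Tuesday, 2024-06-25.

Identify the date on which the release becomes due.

2024-07-05

The last day of the objection period: 3 business days after Tuesday, 2024-06-25, skipping weekends — Jun 26, Jun 27, Jun 28 — lands on Friday, 2024-06-28.
Adding 7 calendar days to 2024-06-28 gives 2024-07-05, which is the date on which the release becomes due.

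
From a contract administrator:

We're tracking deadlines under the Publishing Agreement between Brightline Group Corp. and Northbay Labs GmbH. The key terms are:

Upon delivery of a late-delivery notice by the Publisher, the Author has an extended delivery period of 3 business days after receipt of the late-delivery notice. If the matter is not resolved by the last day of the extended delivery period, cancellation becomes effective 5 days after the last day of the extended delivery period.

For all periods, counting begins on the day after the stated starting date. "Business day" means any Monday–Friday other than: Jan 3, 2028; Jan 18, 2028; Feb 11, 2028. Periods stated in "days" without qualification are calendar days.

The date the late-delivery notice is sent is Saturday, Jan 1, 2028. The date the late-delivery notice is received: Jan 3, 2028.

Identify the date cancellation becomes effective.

Jan 11, 2028

The last day of the extended delivery period: counting 3 business days from Monday, Jan 3, 2028 (Jan 4, Jan 5, Jan 6, skipping weekends) reaches Thursday, Jan 6, 2028.
Adding 5 calendar days to Jan 6, 2028 gives Jan 11, 2028, which is the date cancellation becomes effective.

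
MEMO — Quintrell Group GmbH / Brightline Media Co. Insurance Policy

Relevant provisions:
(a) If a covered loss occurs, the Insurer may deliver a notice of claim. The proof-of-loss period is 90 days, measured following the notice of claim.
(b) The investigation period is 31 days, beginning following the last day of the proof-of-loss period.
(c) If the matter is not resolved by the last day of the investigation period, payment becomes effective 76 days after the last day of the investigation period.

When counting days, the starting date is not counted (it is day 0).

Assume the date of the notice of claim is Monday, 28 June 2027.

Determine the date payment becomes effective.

11 January 2028

Adding 90 calendar days to 28 June 2027 gives 26 September 2027, which is the last day of the proof-of-loss period.
The last day of the investigation period: 31 calendar days after 26 September 2027 is 27 October 2027.
The date payment becomes effective: 76 calendar days after 27 October 2027 is 11 January 2028.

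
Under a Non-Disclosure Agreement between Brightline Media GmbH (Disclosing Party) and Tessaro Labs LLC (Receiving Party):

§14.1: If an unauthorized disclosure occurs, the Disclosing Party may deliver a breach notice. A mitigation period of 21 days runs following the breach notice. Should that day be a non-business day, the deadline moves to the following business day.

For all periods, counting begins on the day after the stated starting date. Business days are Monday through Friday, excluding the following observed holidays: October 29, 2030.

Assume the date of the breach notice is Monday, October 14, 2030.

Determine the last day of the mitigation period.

The last day of the mitigation period: 21 calendar days after October 14, 2030 is November 4, 2030. November 4, 2030 is a Monday and is not a listed holiday, so no roll-forward applies.

November 4, 2030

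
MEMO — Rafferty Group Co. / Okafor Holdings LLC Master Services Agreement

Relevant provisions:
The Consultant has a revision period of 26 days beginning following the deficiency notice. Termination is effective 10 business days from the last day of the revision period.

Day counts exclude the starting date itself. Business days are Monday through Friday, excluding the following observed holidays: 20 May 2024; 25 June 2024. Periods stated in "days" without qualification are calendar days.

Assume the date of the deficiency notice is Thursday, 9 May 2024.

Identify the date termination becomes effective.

Adding 26 calendar days to 9 May 2024 gives 4 June 2024, which is the last day of the revision period.
The date termination becomes effective: counting 10 business days from Tuesday, 4 June 2024 (Jun 5, Jun 6, Jun 7, Jun 10, Jun 11, Jun 12, Jun 13, Jun 14, Jun 17, Jun 18, skipping weekends) reaches Tuesday, 18 June 2024.

18 June 2024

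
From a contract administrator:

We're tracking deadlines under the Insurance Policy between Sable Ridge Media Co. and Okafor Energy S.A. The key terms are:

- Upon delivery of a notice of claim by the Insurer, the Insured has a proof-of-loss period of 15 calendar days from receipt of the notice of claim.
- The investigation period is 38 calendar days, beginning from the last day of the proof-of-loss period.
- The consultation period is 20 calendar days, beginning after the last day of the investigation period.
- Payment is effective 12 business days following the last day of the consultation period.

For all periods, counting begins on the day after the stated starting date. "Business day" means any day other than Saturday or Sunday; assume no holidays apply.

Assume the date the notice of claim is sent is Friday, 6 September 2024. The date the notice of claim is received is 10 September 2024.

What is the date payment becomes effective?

10 December 2024

Adding 15 calendar days to 10 September 2024 gives 25 September 2024, which is the last day of the proof-of-loss period.
Adding 38 calendar days to 25 September 2024 gives 2 November 2024, which is the last day of the investigation period.
The last day of the consultation period: 20 calendar days after 2 November 2024 is 22 November 2024.
The date payment becomes effective: 12 business days after Friday, 22 November 2024, skipping weekends — Nov 25, Nov 26, Nov 27, Nov 28, …, Dec 6, Dec 9, Dec 10 — lands on Tuesday, 10 December 2024.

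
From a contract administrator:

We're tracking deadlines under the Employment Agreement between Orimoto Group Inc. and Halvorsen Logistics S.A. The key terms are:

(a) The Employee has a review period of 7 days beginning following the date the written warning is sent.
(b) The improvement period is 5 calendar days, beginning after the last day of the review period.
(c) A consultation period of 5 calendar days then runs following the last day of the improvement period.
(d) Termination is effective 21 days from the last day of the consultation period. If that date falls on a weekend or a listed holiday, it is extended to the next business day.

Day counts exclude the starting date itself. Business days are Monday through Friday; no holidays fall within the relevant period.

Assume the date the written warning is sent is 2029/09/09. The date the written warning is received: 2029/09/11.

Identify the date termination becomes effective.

2029/10/17

The last day of the review period: 2029/09/09 + 7 days = 2029/09/16.
Adding 5 calendar days to 2029/09/16 gives 2029/09/21, which is the last day of the improvement period.
The last day of the consultation period: 2029/09/21 + 5 days = 2029/09/26.
The date termination becomes effective: 2029/09/26 + 21 days = 2029/10/17. 2029/10/17 is a Wednesday, so no roll-forward applies.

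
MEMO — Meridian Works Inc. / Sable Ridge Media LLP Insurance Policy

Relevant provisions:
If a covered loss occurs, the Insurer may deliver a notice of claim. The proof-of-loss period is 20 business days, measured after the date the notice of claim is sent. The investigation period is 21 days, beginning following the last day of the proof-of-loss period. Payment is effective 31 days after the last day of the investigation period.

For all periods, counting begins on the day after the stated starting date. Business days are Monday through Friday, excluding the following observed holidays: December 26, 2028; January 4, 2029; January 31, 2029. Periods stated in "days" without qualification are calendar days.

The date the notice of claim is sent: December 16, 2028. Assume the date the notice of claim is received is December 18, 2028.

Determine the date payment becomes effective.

The last day of the proof-of-loss period: 20 business days after Saturday, December 16, 2028, skipping weekends and the listed holidays on Dec 26, Jan 4 — Dec 18, Dec 19, Dec 20, Dec 21, …, Jan 12, Jan 15, Jan 16 — lands on Tuesday, January 16, 2029.
The last day of the investigation period: 21 calendar days after January 16, 2029 is February 6, 2029.
The date payment becomes effective: 31 calendar days after February 6, 2029 is March 9, 2029.

March 9, 2029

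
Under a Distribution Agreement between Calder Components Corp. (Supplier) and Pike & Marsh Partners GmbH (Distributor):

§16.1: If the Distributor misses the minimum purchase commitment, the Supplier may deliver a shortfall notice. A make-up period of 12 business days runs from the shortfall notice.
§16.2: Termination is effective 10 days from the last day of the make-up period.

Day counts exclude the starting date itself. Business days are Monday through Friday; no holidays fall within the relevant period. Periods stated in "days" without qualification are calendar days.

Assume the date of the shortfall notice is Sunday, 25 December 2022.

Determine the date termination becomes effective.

The last day of the make-up period: 12 business days after Sunday, 25 December 2022, skipping weekends — Dec 26, Dec 27, Dec 28, Dec 29, …, Jan 6, Jan 9, Jan 10 — lands on Tuesday, 10 January 2023.
The date termination becomes effective: 10 calendar days after 10 January 2023 is 20 January 2023.

20 January 2023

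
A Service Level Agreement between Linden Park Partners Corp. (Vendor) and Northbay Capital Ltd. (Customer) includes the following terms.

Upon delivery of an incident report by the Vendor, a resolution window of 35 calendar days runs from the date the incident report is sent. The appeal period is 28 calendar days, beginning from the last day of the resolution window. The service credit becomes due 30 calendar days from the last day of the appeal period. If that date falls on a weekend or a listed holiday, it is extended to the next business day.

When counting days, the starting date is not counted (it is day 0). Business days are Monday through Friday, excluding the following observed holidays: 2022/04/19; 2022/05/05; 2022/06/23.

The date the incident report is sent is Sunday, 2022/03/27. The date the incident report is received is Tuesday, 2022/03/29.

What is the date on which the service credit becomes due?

2022/06/28

The last day of the resolution window: 2022/03/27 + 35 days = 2022/05/01.
Adding 28 calendar days to 2022/05/01 gives 2022/05/29, which is the last day of the appeal period.
Adding 30 calendar days to 2022/05/29 gives 2022/06/28, which is the date on which the service credit becomes due. 2022/06/28 is a Tuesday and is not a listed holiday, so no roll-forward applies.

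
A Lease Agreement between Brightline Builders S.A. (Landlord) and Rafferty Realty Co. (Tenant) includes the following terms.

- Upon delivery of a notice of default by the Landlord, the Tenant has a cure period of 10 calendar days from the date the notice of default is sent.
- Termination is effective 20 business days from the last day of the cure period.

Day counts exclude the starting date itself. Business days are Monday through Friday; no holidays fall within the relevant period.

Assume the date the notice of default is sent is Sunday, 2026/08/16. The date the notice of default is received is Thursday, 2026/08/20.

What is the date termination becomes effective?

The last day of the cure period: 10 calendar days after 2026/08/16 is 2026/08/26.
The date termination becomes effective: counting 20 business days from Wednesday, 2026/08/26 (Aug 27, Aug 28, Aug 31, Sep 1, …, Sep 21, Sep 22, Sep 23, skipping weekends) reaches Wednesday, 2026/09/23.

2026/09/23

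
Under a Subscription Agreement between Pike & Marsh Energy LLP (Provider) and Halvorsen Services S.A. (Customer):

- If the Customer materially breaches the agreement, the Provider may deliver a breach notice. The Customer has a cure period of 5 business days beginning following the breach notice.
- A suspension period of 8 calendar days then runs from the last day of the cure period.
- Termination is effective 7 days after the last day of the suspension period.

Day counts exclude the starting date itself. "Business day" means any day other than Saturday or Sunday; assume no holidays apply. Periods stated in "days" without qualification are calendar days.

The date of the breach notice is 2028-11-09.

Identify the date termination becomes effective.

The last day of the cure period: 5 business days after Thursday, 2028-11-09, skipping weekends — Nov 10, Nov 13, Nov 14, Nov 15, Nov 16 — lands on Thursday, 2028-11-16.
The last day of the suspension period: 2028-11-16 + 8 days = 2028-11-24.
Adding 7 calendar days to 2028-11-24 gives 2028-12-01, which is the date termination becomes effective.

2028-12-01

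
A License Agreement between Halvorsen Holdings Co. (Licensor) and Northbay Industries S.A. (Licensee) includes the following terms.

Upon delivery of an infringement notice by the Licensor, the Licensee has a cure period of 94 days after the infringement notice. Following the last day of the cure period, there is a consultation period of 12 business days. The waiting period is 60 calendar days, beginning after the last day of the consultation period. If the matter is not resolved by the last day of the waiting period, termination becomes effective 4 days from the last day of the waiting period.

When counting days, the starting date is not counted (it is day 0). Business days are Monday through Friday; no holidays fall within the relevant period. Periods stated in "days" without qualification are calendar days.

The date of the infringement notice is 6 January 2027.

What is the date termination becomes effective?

The last day of the cure period: 6 January 2027 + 94 days = 10 April 2027.
The last day of the consultation period: counting 12 business days from Saturday, 10 April 2027 (Apr 12, Apr 13, Apr 14, Apr 15, …, Apr 23, Apr 26, Apr 27, skipping weekends) reaches Tuesday, 27 April 2027.
Adding 60 calendar days to 27 April 2027 gives 26 June 2027, which is the last day of the waiting period.
The date termination becomes effective: 26 June 2027 + 4 days = 30 June 2027.

30 June 2027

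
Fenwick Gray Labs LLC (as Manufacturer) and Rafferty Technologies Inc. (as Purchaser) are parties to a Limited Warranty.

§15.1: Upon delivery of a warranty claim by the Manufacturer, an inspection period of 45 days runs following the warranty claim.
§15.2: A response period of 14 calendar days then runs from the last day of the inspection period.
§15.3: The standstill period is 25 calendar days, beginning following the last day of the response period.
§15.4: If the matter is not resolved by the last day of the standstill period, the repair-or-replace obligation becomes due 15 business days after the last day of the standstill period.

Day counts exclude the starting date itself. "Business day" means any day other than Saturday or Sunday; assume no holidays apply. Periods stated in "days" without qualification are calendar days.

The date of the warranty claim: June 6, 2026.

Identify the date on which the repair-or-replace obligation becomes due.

The last day of the inspection period: June 6, 2026 + 45 days = July 21, 2026.
The last day of the response period: 14 calendar days after July 21, 2026 is August 4, 2026.
The last day of the standstill period: 25 calendar days after August 4, 2026 is August 29, 2026.
The date on which the repair-or-replace obligation becomes due: counting 15 business days from Saturday, August 29, 2026 (Aug 31, Sep 1, Sep 2, Sep 3, …, Sep 16, Sep 17, Sep 18, skipping weekends) reaches Friday, September 18, 2026.

September 18, 2026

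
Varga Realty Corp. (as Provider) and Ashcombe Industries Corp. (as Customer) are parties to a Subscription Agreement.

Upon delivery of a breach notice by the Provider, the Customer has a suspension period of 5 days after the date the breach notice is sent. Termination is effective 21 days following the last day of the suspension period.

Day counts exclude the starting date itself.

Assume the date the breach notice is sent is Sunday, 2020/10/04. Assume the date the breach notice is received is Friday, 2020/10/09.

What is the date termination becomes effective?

Adding 5 calendar days to 2020/10/04 gives 2020/10/09, which is the last day of the suspension period.
Adding 21 calendar days to 2020/10/09 gives 2020/10/30, which is the date termination becomes effective.

2020/10/30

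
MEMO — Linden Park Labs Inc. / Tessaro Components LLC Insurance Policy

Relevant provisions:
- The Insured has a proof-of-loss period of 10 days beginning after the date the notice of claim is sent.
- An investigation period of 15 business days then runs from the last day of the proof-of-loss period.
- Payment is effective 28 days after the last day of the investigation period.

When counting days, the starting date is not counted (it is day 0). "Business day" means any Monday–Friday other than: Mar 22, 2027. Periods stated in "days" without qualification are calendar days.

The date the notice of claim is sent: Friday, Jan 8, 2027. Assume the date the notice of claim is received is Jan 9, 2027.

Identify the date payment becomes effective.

Mar 8, 2027

The last day of the proof-of-loss period: 10 calendar days after Jan 8, 2027 is Jan 18, 2027.
The last day of the investigation period: 15 business days after Monday, Jan 18, 2027, skipping weekends — Jan 19, Jan 20, Jan 21, Jan 22, …, Feb 4, Feb 5, Feb 8 — lands on Monday, Feb 8, 2027.
The date payment becomes effective: Feb 8, 2027 + 28 days = Mar 8, 2027.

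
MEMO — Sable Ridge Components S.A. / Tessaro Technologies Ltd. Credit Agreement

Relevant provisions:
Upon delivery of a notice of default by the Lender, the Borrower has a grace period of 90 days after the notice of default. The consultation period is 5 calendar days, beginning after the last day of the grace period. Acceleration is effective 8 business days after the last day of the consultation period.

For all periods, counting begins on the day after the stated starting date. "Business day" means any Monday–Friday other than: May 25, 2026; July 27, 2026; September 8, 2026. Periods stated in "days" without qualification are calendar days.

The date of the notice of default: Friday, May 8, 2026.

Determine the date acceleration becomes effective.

August 21, 2026

Adding 90 calendar days to May 8, 2026 gives August 6, 2026, which is the last day of the grace period.
The last day of the consultation period: 5 calendar days after August 6, 2026 is August 11, 2026.
The date acceleration becomes effective: counting 8 business days from Tuesday, August 11, 2026 (Aug 12, Aug 13, Aug 14, Aug 17, Aug 18, Aug 19, Aug 20, Aug 21, skipping weekends) reaches Friday, August 21, 2026.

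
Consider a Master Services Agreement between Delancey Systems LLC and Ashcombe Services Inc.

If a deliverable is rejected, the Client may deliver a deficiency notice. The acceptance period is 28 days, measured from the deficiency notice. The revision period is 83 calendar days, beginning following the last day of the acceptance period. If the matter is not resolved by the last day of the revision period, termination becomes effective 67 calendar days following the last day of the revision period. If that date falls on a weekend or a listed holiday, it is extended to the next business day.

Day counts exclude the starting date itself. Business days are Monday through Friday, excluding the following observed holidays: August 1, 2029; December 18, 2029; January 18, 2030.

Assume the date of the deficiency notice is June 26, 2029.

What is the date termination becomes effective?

The last day of the acceptance period: June 26, 2029 + 28 days = July 24, 2029.
The last day of the revision period: July 24, 2029 + 83 days = October 15, 2029.
The date termination becomes effective: 67 calendar days after October 15, 2029 is December 21, 2029. December 21, 2029 is a Friday and is not a listed holiday, so no roll-forward applies.

December 21, 2029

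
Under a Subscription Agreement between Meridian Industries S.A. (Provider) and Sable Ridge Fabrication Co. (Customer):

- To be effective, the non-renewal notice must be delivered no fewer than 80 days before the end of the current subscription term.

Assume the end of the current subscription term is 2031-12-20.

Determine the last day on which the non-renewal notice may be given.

2031-10-01

Counting back 80 calendar days from 2031-12-20 gives 2031-10-01.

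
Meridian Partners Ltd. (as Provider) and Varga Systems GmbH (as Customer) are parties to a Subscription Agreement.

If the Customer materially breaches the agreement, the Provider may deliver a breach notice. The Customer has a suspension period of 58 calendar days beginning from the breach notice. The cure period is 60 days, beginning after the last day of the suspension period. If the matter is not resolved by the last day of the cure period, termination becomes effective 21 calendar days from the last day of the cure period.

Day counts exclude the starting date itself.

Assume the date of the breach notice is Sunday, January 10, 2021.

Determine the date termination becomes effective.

May 29, 2021

The last day of the suspension period: 58 calendar days after January 10, 2021 is March 9, 2021.
The last day of the cure period: March 9, 2021 + 60 days = May 8, 2021.
The date termination becomes effective: May 8, 2021 + 21 days = May 29, 2021.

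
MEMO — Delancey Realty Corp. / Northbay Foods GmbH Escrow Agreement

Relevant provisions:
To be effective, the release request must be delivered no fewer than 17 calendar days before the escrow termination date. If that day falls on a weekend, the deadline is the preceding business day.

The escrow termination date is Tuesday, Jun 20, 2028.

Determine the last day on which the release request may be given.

Counting back 17 calendar days from Jun 20, 2028 gives Jun 3, 2028. That is a Saturday, so the deadline moves back to Friday, Jun 2, 2028.

Jun 2, 2028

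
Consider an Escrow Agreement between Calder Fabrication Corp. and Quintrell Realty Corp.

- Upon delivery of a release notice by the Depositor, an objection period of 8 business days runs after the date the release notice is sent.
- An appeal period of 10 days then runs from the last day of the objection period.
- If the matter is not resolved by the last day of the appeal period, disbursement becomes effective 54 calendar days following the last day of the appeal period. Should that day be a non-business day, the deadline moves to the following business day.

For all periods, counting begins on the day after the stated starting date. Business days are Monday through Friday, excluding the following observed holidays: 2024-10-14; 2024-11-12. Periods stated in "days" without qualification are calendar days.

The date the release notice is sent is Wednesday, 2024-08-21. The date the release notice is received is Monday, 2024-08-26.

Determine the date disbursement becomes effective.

2024-11-05

The last day of the objection period: 8 business days after Wednesday, 2024-08-21, skipping weekends — Aug 22, Aug 23, Aug 26, Aug 27, Aug 28, Aug 29, Aug 30, Sep 2 — lands on Monday, 2024-09-02.
The last day of the appeal period: 10 calendar days after 2024-09-02 is 2024-09-12.
Adding 54 calendar days to 2024-09-12 gives 2024-11-05, which is the date disbursement becomes effective. 2024-11-05 is a Tuesday and is not a listed holiday, so no roll-forward applies.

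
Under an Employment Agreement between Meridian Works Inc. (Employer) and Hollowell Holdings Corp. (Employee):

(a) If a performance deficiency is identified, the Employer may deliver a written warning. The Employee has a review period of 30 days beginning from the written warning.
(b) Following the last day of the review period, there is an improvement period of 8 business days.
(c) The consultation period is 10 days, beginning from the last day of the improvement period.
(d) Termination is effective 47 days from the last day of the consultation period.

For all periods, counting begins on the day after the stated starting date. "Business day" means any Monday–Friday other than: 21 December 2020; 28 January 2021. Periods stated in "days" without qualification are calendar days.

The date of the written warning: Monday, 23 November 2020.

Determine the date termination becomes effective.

The last day of the review period: 30 calendar days after 23 November 2020 is 23 December 2020.
From Wednesday, 23 December 2020, 8 business days (Dec 24, Dec 25, Dec 28, Dec 29, Dec 30, Dec 31, Jan 1, Jan 4, skipping weekends) brings us to Monday, 4 January 2021, which is the last day of the improvement period.
Adding 10 calendar days to 4 January 2021 gives 14 January 2021, which is the last day of the consultation period.
The date termination becomes effective: 14 January 2021 + 47 days = 2 March 2021.

2 March 2021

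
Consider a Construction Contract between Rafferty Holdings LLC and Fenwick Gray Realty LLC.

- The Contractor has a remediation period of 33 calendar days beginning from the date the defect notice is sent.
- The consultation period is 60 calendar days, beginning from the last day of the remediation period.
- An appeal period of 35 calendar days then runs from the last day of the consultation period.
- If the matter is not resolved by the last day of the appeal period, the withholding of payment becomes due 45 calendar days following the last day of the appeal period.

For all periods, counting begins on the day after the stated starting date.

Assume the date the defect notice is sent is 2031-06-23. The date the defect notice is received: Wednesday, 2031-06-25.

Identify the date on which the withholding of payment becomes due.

The last day of the remediation period: 33 calendar days after 2031-06-23 is 2031-07-26.
Adding 60 calendar days to 2031-07-26 gives 2031-09-24, which is the last day of the consultation period.
The last day of the appeal period: 2031-09-24 + 35 days = 2031-10-29.
Adding 45 calendar days to 2031-10-29 gives 2031-12-13, which is the date on which the withholding of payment becomes due.

2031-12-13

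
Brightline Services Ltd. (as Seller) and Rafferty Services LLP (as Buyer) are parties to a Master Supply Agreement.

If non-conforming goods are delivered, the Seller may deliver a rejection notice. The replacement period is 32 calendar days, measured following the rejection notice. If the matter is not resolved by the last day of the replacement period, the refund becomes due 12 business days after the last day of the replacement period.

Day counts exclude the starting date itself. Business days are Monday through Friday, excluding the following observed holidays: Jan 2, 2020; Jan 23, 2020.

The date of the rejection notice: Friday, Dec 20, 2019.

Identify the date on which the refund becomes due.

The last day of the replacement period: 32 calendar days after Dec 20, 2019 is Jan 21, 2020.
The date on which the refund becomes due: counting 12 business days from Tuesday, Jan 21, 2020 (Jan 22, Jan 24, Jan 27, Jan 28, …, Feb 5, Feb 6, Feb 7, skipping weekends and the listed holiday on Jan 23) reaches Friday, Feb 7, 2020.

Feb 7, 2020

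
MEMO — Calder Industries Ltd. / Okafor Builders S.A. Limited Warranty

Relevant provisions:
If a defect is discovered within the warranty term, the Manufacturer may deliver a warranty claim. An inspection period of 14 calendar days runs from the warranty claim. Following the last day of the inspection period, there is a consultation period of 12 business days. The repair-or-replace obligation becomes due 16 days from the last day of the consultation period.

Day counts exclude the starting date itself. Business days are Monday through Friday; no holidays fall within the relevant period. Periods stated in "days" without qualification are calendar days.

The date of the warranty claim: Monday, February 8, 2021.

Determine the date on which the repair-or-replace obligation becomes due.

March 26, 2021

Adding 14 calendar days to February 8, 2021 gives February 22, 2021, which is the last day of the inspection period.
From Monday, February 22, 2021, 12 business days (Feb 23, Feb 24, Feb 25, Feb 26, …, Mar 8, Mar 9, Mar 10, skipping weekends) brings us to Wednesday, March 10, 2021, which is the last day of the consultation period.
Adding 16 calendar days to March 10, 2021 gives March 26, 2021, which is the date on which the repair-or-replace obligation becomes due.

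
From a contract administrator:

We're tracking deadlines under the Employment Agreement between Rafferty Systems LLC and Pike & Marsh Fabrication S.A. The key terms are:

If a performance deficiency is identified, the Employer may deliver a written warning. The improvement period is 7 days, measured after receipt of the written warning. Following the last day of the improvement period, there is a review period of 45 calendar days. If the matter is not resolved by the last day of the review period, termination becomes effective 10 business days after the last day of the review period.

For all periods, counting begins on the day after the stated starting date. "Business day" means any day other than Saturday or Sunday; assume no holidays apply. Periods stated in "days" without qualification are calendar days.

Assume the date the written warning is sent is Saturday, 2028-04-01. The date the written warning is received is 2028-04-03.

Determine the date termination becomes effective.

2028-06-08

Adding 7 calendar days to 2028-04-03 gives 2028-04-10, which is the last day of the improvement period.
Adding 45 calendar days to 2028-04-10 gives 2028-05-25, which is the last day of the review period.
From Thursday, 2028-05-25, 10 business days (May 26, May 29, May 30, May 31, Jun 1, Jun 2, Jun 5, Jun 6, Jun 7, Jun 8, skipping weekends) brings us to Thursday, 2028-06-08, which is the date termination becomes effective.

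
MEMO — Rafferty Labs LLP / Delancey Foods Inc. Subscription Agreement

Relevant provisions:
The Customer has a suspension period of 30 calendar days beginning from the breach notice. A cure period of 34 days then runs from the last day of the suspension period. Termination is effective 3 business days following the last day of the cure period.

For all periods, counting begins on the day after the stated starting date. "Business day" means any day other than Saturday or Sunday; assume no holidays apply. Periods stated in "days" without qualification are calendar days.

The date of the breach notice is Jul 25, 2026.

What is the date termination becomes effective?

Adding 30 calendar days to Jul 25, 2026 gives Aug 24, 2026, which is the last day of the suspension period.
Adding 34 calendar days to Aug 24, 2026 gives Sep 27, 2026, which is the last day of the cure period.
The date termination becomes effective: 3 business days after Sunday, Sep 27, 2026, skipping weekends — Sep 28, Sep 29, Sep 30 — lands on Wednesday, Sep 30, 2026.

Sep 30, 2026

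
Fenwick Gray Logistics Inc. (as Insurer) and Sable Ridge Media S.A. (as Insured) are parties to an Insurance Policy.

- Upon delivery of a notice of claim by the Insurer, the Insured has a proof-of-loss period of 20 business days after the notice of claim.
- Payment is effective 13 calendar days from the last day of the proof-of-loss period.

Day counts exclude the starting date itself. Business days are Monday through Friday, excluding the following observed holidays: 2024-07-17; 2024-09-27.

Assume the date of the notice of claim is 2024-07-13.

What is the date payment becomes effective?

2024-08-25

The last day of the proof-of-loss period: 20 business days after Saturday, 2024-07-13, skipping weekends and the listed holiday on Jul 17 — Jul 15, Jul 16, Jul 18, Jul 19, …, Aug 8, Aug 9, Aug 12 — lands on Monday, 2024-08-12.
Adding 13 calendar days to 2024-08-12 gives 2024-08-25, which is the date payment becomes effective.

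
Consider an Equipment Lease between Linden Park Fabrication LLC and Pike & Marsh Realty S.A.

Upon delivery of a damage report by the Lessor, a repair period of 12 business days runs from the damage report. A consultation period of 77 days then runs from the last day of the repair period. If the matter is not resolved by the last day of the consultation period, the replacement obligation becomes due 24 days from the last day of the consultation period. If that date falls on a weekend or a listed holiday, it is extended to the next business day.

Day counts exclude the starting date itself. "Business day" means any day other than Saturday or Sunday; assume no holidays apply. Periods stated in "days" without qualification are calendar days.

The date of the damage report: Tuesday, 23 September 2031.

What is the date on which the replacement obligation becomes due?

The last day of the repair period: 12 business days after Tuesday, 23 September 2031, skipping weekends — Sep 24, Sep 25, Sep 26, Sep 29, …, Oct 7, Oct 8, Oct 9 — lands on Thursday, 9 October 2031.
The last day of the consultation period: 77 calendar days after 9 October 2031 is 25 December 2031.
Adding 24 calendar days to 25 December 2031 gives 18 January 2032, which is the date on which the replacement obligation becomes due. That falls on a Sunday, so it rolls to the next business day, Monday, 19 January 2032.

19 January 2032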